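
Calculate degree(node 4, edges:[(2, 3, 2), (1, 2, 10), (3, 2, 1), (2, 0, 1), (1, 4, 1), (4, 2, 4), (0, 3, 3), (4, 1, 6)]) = 3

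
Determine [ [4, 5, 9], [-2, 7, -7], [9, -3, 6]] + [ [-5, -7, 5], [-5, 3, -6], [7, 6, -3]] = [[-1, -2, 14], [-7, 10, -13], [16, 3, 3]]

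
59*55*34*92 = 10150360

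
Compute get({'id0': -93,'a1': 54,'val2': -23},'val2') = -23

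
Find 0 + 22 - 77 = -55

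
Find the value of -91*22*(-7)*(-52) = -728728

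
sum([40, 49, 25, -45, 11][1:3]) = 74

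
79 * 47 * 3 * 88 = 980232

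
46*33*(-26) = -39468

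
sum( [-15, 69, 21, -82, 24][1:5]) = 32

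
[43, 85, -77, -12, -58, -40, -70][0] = 43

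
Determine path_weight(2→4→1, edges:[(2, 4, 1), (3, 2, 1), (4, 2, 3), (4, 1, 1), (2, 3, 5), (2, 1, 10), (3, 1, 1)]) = 2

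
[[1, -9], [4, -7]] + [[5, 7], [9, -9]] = [[6, -2], [13, -16]]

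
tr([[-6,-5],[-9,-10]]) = -16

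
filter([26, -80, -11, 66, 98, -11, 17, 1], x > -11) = [26, 66, 98, 17, 1]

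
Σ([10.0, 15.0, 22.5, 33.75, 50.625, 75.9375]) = 10.0 + 15.0 + 22.5 + 33.75 + 50.625 + 75.9375
= 207.8125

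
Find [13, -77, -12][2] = -12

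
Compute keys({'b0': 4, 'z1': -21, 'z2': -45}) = ['b0', 'z1', 'z2']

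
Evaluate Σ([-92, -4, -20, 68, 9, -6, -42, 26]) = (-92) + (-4) + (-20) + 68 + 9 + (-6) + (-42) + 26
= -61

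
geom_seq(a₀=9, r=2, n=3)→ a_0 = 9*2^0 = 9
a_1 = 9*2^1 = 18
a_2 = 9*2^2 = 36
= [9, 18, 36]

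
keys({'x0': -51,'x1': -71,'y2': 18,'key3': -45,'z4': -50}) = ['x0', 'x1', 'y2', 'key3', 'z4']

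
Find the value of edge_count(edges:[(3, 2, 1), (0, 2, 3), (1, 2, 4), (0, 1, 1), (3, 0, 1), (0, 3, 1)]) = 6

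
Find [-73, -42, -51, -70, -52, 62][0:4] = [-73, -42, -51, -70]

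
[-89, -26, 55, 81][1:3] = [-26, 55]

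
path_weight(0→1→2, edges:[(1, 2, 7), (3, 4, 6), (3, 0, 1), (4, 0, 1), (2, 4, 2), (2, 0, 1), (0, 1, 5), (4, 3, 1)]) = w(0→1)=5 + w(1→2)=7
= 12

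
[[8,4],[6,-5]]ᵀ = [[8, 6], [4, -5]]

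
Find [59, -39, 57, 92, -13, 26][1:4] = [-39, 57, 92]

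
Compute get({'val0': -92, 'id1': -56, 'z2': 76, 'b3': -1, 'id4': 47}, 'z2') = 76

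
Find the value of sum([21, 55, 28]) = 21 + 55 + 28
= 104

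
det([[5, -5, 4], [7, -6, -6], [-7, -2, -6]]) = (1)*(5)*det([[-6, -6], [-2, -6]]) + (-1)*(-5)*det([[7, -6], [-7, -6]]) + (1)*(4)*det([[7, -6], [-7, -2]])
= 120 + -420 + -224
= -524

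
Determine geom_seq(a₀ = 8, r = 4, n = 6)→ [8, 32, 128, 512, 2048, 8192]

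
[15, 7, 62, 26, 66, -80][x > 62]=keep x where x > 62: 15✗, 7✗, 62✗, 26✗, 66✓, -80✗
= [66]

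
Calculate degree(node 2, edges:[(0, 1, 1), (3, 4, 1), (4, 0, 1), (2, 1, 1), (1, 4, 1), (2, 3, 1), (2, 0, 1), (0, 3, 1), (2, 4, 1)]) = incident: (2,1), (2,3), (2,0), (2,4)
= 4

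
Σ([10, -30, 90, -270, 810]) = 10 + -30 + 90 + -270 + 810
= 610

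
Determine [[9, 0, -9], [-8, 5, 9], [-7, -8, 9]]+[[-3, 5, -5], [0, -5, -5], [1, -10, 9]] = [[6, 5, -14], [-8, 0, 4], [-6, -18, 18]]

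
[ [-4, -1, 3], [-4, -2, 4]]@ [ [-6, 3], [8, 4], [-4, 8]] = [[4, 8], [-8, 12]]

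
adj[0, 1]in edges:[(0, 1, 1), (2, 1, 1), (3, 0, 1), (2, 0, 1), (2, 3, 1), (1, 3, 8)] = 1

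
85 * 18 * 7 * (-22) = -235620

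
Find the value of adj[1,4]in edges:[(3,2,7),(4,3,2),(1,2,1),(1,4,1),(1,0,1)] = 1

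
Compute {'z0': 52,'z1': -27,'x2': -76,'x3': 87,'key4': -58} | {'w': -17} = {'z0': 52, 'z1': -27, 'x2': -76, 'x3': 87, 'key4': -58, 'w': -17}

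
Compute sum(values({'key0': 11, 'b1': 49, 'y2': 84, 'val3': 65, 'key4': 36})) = 245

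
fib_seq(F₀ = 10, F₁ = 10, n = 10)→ [10, 10, 20, 30, 50, 80, 130, 210, 340, 550]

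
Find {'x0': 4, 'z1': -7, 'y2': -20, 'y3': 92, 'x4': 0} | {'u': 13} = {'x0': 4, 'z1': -7, 'y2': -20, 'y3': 92, 'x4': 0, 'u': 13}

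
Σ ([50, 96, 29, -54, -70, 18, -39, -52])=50 + 96 + 29 + (-54) + (-70) + 18 + (-39) + (-52)
= -22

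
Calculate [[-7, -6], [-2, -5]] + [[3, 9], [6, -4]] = [[-4, 3], [4, -9]]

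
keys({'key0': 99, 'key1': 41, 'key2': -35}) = ['key0', 'key1', 'key2']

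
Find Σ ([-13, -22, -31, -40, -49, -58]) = -213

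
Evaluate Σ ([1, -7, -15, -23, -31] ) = 1 + (-7) + (-15) + (-23) + (-31)
= -75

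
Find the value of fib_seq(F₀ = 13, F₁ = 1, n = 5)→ F_2 = F_1 + F_0 = 14
F_3 = F_2 + F_1 = 15
F_4 = F_3 + F_2 = 29
= [13, 1, 14, 15, 29]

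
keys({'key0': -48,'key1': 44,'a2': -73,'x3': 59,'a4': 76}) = ['key0', 'key1', 'a2', 'x3', 'a4']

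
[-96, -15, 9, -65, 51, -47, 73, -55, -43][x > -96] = keep x where x > -96: -96✗, -15✓, 9✓, -65✓, 51✓, -47✓, 73✓, -55✓, -43✓
= [-15, 9, -65, 51, -47, 73, -55, -43]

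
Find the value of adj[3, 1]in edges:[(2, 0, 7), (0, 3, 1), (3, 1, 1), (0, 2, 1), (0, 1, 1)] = 1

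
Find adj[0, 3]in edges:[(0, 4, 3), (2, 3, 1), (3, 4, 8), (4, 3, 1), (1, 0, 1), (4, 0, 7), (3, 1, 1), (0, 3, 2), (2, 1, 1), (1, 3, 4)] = 2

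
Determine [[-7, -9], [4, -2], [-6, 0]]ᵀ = [[-7, 4, -6], [-9, -2, 0]]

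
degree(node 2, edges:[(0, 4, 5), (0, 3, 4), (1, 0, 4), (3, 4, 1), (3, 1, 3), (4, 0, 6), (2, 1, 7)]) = 1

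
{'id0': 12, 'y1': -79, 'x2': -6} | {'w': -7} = {'id0': 12, 'y1': -79, 'x2': -6, 'w': -7}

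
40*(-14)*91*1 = -50960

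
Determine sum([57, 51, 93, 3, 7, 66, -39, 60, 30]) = 57 + 51 + 93 + 3 + 7 + 66 + (-39) + 60 + 30
= 328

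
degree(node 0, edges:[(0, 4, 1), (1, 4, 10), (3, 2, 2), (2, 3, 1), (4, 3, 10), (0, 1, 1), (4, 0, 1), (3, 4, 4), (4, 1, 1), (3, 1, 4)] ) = 3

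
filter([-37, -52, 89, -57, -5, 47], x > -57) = keep x where x > -57: -37✓, -52✓, 89✓, -57✗, -5✓, 47✓
= [-37, -52, 89, -5, 47]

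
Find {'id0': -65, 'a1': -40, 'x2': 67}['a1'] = -40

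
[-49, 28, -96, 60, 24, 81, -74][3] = 60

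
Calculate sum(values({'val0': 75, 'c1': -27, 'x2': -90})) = 75 + (-27) + (-90)
= -42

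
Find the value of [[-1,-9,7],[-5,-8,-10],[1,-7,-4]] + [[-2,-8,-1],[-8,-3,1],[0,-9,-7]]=[[-3, -17, 6], [-13, -11, -9], [1, -16, -11]]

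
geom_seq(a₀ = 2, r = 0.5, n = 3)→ [2.0, 1.0, 0.5]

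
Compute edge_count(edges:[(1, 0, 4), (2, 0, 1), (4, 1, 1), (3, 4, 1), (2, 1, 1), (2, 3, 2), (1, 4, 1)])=7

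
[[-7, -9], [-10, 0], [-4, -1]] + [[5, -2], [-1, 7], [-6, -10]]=[[-2, -11], [-11, 7], [-10, -11]]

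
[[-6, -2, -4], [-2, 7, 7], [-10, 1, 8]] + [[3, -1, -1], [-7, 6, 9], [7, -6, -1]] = [[-3, -3, -5], [-9, 13, 16], [-3, -5, 7]]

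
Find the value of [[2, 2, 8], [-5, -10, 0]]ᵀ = [[2, -5], [2, -10], [8, 0]]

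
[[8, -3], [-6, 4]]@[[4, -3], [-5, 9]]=C[0][0] = (8)*(4) + (-3)*(-5) = 47
C[0][1] = (8)*(-3) + (-3)*(9) = -51
C[1][0] = (-6)*(4) + (4)*(-5) = -44
C[1][1] = (-6)*(-3) + (4)*(9) = 54
= [[47, -51], [-44, 54]]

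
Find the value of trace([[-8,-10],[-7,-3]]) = diagonal: (-8) + (-3)
= -11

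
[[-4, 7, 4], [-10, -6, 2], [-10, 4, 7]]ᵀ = [[-4, -10, -10], [7, -6, 4], [4, 2, 7]]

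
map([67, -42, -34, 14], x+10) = [77, -32, -24, 24]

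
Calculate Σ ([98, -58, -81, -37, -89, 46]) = -121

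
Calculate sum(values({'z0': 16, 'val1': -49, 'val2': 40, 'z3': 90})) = 97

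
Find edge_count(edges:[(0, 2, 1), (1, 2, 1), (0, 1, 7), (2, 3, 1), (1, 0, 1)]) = 5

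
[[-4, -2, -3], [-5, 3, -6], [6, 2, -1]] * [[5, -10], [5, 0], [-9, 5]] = [[-3, 25], [44, 20], [49, -65]]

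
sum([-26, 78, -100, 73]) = 25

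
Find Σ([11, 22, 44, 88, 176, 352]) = 693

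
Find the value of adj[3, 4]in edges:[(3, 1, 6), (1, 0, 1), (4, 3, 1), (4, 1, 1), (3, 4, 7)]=7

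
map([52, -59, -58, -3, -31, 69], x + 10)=52+10=62, -59+10=-49, -58+10=-48, -3+10=7, -31+10=-21, 69+10=79
= [62, -49, -48, 7, -21, 79]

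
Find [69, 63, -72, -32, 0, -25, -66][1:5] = [63, -72, -32, 0]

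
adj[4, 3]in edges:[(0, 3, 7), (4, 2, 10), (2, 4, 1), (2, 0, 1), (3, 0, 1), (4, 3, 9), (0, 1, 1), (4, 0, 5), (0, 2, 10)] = 9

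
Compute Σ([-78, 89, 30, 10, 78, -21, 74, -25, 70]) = (-78) + 89 + 30 + 10 + 78 + (-21) + 74 + (-25) + 70
= 227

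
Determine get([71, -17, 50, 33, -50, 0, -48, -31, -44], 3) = 33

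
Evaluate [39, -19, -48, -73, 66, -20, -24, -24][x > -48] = keep x where x > -48: 39✓, -19✓, -48✗, -73✗, 66✓, -20✓, -24✓, -24✓
= [39, -19, 66, -20, -24, -24]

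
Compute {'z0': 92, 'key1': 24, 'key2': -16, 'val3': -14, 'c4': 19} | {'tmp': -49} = {'z0': 92, 'key1': 24, 'key2': -16, 'val3': -14, 'c4': 19, 'tmp': -49}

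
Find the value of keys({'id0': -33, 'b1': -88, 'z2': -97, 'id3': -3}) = ['id0', 'b1', 'z2', 'id3']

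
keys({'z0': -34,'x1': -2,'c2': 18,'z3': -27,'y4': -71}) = ['z0', 'x1', 'c2', 'z3', 'y4']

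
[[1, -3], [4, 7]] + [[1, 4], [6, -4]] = [[2, 1], [10, 3]]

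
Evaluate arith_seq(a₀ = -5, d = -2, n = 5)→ [-5, -7, -9, -11, -13]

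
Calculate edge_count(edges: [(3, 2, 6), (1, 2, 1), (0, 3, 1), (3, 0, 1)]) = 4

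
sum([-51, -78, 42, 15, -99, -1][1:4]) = slice → [-78, 42, 15]
(-78) + 42 + 15
= -21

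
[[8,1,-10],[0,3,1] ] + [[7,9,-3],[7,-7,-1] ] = [[15, 10, -13], [7, -4, 0]]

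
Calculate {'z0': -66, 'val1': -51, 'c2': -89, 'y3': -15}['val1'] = -51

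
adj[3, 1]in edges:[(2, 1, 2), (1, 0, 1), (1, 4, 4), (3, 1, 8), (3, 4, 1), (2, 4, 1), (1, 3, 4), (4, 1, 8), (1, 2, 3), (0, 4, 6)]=8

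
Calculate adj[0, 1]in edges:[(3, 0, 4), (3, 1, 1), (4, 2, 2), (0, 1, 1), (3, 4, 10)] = 1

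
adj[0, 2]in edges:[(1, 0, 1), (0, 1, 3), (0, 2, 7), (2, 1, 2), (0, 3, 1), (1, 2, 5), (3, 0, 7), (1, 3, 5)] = 7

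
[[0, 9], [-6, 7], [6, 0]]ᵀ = [[0, -6, 6], [9, 7, 0]]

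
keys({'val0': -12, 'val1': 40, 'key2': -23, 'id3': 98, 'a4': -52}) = ['val0', 'val1', 'key2', 'id3', 'a4']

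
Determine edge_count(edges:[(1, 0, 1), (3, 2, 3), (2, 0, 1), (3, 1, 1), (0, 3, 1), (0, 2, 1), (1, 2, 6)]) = 7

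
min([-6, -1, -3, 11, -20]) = -20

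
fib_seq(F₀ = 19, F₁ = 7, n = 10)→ [19, 7, 26, 33, 59, 92, 151, 243, 394, 637]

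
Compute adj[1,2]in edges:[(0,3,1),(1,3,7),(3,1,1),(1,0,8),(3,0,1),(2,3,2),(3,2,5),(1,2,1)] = 1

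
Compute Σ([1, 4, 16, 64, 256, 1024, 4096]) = 5461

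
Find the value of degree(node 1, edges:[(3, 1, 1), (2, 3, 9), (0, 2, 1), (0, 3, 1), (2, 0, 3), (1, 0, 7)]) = incident: (3,1), (1,0)
= 2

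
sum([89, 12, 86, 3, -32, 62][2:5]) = 57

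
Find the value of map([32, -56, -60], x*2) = [64, -112, -120]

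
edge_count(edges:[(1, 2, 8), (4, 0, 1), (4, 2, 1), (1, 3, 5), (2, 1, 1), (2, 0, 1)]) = 6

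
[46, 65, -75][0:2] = [46, 65]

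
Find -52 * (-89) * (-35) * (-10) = 1619800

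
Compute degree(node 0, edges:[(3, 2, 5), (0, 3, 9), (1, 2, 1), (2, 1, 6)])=incident: (0,3)
= 1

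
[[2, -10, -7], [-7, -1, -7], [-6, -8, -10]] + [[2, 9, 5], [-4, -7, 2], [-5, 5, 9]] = [[4, -1, -2], [-11, -8, -5], [-11, -3, -1]]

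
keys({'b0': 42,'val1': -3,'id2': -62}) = ['b0', 'val1', 'id2']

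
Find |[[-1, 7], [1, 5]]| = (-1)*(5) - (7)*(1)
= -12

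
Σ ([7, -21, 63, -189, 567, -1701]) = 7 + -21 + 63 + -189 + 567 + -1701
= -1274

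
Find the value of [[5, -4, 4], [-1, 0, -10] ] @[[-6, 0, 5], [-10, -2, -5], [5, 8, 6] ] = C[0][0] = (5)*(-6) + (-4)*(-10) + (4)*(5) = 30
C[0][1] = (5)*(0) + (-4)*(-2) + (4)*(8) = 40
C[0][2] = (5)*(5) + (-4)*(-5) + (4)*(6) = 69
C[1][0] = (-1)*(-6) + (0)*(-10) + (-10)*(5) = -44
C[1][1] = (-1)*(0) + (0)*(-2) + (-10)*(8) = -80
C[1][2] = (-1)*(5) + (0)*(-5) + (-10)*(6) = -65
= [[30, 40, 69], [-44, -80, -65]]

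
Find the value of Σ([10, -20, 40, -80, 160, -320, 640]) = 430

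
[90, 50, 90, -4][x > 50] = keep x where x > 50: 90✓, 50✗, 90✓, -4✗
= [90, 90]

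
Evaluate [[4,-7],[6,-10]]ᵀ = [[4, 6], [-7, -10]]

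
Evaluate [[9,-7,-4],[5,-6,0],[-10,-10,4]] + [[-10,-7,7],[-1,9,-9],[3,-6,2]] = [[-1, -14, 3], [4, 3, -9], [-7, -16, 6]]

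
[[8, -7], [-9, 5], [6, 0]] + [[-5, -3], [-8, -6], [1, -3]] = [[3, -10], [-17, -1], [7, -3]]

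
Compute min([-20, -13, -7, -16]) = -20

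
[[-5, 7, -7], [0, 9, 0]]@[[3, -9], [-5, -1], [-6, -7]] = C[0][0] = (-5)*(3) + (7)*(-5) + (-7)*(-6) = -8
C[0][1] = (-5)*(-9) + (7)*(-1) + (-7)*(-7) = 87
C[1][0] = (0)*(3) + (9)*(-5) + (0)*(-6) = -45
C[1][1] = (0)*(-9) + (9)*(-1) + (0)*(-7) = -9
= [[-8, 87], [-45, -9]]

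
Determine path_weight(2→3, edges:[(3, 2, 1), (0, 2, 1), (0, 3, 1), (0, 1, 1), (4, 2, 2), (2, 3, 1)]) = 1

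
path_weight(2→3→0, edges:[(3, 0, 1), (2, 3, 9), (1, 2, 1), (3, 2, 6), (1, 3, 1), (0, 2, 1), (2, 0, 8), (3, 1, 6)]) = w(2→3)=9 + w(3→0)=1
= 10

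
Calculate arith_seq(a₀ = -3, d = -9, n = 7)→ a_0 = -3 + 0*-9 = -3
a_1 = -3 + 1*-9 = -12
a_2 = -3 + 2*-9 = -21
...
= [-3, -12, -21, -30, -39, -48, -57]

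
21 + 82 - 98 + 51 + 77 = 133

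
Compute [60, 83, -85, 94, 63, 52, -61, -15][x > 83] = [94]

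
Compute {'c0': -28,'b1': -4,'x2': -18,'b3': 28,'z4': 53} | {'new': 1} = {'c0': -28, 'b1': -4, 'x2': -18, 'b3': 28, 'z4': 53, 'new': 1}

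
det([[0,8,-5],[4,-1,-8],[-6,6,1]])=262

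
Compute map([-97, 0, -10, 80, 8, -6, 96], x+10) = [-87, 10, 0, 90, 18, 4, 106]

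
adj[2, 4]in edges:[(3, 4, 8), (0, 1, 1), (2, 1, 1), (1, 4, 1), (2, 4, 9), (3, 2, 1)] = 9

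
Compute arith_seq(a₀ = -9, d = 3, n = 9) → [-9, -6, -3, 0, 3, 6, 9, 12, 15]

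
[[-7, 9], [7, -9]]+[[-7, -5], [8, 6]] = [[-14, 4], [15, -3]]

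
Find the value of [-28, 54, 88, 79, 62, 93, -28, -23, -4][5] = 93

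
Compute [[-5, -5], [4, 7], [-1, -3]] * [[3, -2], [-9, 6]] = C[0][0] = (-5)*(3) + (-5)*(-9) = 30
C[0][1] = (-5)*(-2) + (-5)*(6) = -20
C[1][0] = (4)*(3) + (7)*(-9) = -51
C[1][1] = (4)*(-2) + (7)*(6) = 34
C[2][0] = (-1)*(3) + (-3)*(-9) = 24
C[2][1] = (-1)*(-2) + (-3)*(6) = -16
= [[30, -20], [-51, 34], [24, -16]]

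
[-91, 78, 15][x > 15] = [78]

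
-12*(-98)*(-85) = -99960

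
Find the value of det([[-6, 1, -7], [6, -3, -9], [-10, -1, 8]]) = 492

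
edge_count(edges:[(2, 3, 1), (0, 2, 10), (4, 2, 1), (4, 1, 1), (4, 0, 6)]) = 5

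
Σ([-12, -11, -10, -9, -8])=-50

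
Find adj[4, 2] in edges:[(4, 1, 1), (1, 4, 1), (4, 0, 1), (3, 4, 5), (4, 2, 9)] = 9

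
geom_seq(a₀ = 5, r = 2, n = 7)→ a_0 = 5*2^0 = 5
a_1 = 5*2^1 = 10
a_2 = 5*2^2 = 20
...
= [5, 10, 20, 40, 80, 160, 320]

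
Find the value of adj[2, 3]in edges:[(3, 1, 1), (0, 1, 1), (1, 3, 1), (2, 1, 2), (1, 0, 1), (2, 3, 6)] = 6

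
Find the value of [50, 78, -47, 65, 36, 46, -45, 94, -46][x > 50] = keep x where x > 50: 50✗, 78✓, -47✗, 65✓, 36✗, 46✗, -45✗, 94✓, -46✗
= [78, 65, 94]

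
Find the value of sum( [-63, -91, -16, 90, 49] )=(-63) + (-91) + (-16) + 90 + 49
= -31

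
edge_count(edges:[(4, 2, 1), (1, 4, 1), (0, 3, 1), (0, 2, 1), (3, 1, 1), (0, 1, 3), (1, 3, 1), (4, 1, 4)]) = 8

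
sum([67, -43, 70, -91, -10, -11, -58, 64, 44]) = 32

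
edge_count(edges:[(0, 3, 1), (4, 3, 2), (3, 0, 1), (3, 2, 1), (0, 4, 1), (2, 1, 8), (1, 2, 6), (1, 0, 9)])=8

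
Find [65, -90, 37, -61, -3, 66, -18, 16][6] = -18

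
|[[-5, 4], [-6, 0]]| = 24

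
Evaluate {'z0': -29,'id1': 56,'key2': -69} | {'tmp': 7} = {'z0': -29, 'id1': 56, 'key2': -69, 'tmp': 7}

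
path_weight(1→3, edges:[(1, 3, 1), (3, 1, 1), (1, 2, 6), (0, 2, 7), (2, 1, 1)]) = 1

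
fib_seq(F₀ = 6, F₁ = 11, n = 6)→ [6, 11, 17, 28, 45, 73]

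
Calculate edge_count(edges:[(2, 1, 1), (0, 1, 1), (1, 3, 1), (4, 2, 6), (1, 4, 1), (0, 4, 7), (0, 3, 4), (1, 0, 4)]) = 8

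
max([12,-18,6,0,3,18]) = 18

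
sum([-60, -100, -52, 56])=-156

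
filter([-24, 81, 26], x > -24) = keep x where x > -24: -24✗, 81✓, 26✓
= [81, 26]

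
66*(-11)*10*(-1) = 7260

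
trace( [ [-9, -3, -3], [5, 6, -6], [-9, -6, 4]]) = diagonal: (-9) + 6 + 4
= 1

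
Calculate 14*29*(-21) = -8526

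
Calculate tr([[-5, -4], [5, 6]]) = 1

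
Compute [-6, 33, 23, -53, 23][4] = 23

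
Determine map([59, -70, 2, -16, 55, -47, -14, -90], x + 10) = [69, -60, 12, -6, 65, -37, -4, -80]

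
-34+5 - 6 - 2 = -37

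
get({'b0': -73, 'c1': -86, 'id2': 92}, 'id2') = 92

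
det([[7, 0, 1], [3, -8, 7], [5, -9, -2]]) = (1)*(7)*det([[-8, 7], [-9, -2]]) + (-1)*(0)*det([[3, 7], [5, -2]]) + (1)*(1)*det([[3, -8], [5, -9]])
= 553 + 0 + 13
= 566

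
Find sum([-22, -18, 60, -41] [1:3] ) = 42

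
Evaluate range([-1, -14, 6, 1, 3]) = 20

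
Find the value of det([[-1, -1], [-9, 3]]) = -12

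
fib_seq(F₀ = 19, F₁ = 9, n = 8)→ F_2 = F_1 + F_0 = 28
F_3 = F_2 + F_1 = 37
F_4 = F_3 + F_2 = 65
...
= [19, 9, 28, 37, 65, 102, 167, 269]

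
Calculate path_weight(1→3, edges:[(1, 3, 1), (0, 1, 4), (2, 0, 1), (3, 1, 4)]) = w(1→3)=1
= 1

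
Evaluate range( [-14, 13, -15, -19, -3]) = 32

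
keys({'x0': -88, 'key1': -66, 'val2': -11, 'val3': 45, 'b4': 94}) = ['x0', 'key1', 'val2', 'val3', 'b4']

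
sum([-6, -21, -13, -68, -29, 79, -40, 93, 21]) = (-6) + (-21) + (-13) + (-68) + (-29) + 79 + (-40) + 93 + 21
= 16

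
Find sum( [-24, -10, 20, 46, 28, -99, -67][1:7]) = slice → [-10, 20, 46, 28, -99, -67]
(-10) + 20 + 46 + 28 + (-99) + (-67)
= -82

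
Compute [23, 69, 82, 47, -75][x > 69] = [82]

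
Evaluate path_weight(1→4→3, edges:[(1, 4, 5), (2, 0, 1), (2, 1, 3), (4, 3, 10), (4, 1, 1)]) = 15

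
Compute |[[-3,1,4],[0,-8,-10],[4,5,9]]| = (1)*(-3)*det([[-8, -10], [5, 9]]) + (-1)*(1)*det([[0, -10], [4, 9]]) + (1)*(4)*det([[0, -8], [4, 5]])
= 66 + -40 + 128
= 154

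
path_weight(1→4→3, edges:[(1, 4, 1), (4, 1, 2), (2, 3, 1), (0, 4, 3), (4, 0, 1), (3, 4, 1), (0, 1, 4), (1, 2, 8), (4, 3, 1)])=2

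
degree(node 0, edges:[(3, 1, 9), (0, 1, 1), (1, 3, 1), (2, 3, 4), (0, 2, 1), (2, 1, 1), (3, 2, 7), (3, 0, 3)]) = 3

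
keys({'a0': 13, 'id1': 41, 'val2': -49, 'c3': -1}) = ['a0', 'id1', 'val2', 'c3']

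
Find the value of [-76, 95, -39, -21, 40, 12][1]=95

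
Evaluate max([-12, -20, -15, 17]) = 17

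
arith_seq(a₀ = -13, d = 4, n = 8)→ [-13, -9, -5, -1, 3, 7, 11, 15]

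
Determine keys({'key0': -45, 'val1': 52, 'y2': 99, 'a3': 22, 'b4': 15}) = ['key0', 'val1', 'y2', 'a3', 'b4']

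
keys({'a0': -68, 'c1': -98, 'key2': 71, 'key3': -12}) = ['a0', 'c1', 'key2', 'key3']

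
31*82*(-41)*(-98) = 10213756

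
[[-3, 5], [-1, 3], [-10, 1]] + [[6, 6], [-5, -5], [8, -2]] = [[3, 11], [-6, -2], [-2, -1]]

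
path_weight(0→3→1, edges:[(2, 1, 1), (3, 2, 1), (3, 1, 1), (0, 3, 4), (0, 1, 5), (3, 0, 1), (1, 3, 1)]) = w(0→3)=4 + w(3→1)=1
= 5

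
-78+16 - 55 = -117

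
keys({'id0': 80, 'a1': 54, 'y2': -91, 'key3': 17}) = ['id0', 'a1', 'y2', 'key3']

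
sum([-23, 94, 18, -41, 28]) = (-23) + 94 + 18 + (-41) + 28
= 76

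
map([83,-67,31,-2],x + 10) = 83+10=93, -67+10=-57, 31+10=41, -2+10=8
= [93, -57, 41, 8]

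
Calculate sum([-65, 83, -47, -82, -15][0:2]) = slice → [-65, 83]
(-65) + 83
= 18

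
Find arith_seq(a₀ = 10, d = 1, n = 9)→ [10, 11, 12, 13, 14, 15, 16, 17, 18]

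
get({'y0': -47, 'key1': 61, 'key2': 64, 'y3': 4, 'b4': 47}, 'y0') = -47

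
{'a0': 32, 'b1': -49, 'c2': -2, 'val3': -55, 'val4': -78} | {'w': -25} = {'a0': 32, 'b1': -49, 'c2': -2, 'val3': -55, 'val4': -78, 'w': -25}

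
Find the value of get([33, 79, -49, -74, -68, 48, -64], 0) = 33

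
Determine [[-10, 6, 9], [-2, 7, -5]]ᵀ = [[-10, -2], [6, 7], [9, -5]]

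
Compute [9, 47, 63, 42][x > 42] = [47, 63]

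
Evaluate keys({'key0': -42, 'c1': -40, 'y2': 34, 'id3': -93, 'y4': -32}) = ['key0', 'c1', 'y2', 'id3', 'y4']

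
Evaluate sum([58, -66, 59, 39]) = 90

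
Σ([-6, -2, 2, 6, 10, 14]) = (-6) + (-2) + 2 + 6 + 10 + 14
= 24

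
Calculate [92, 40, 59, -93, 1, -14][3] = -93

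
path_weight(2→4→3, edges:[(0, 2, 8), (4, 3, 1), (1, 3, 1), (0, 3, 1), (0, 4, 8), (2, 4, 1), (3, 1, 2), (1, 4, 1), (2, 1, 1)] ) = w(2→4)=1 + w(4→3)=1
= 2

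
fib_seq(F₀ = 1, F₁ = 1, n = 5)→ F_2 = F_1 + F_0 = 2
F_3 = F_2 + F_1 = 3
F_4 = F_3 + F_2 = 5
= [1, 1, 2, 3, 5]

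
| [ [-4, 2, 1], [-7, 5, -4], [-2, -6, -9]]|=(1)*(-4)*det([[5, -4], [-6, -9]]) + (-1)*(2)*det([[-7, -4], [-2, -9]]) + (1)*(1)*det([[-7, 5], [-2, -6]])
= 276 + -110 + 52
= 218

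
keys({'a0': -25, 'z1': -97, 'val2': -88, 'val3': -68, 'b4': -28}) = ['a0', 'z1', 'val2', 'val3', 'b4']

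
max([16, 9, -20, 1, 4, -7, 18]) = 18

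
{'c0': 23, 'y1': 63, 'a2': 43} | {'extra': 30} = {'c0': 23, 'y1': 63, 'a2': 43, 'extra': 30}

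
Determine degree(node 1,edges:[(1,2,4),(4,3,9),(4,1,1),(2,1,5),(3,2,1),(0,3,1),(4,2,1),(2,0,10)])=3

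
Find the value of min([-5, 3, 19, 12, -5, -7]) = -7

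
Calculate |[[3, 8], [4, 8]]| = (3)*(8) - (8)*(4)
= -8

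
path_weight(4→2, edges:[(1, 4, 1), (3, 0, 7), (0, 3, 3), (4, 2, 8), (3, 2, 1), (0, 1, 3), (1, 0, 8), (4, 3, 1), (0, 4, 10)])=w(4→2)=8
= 8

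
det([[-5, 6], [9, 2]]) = (-5)*(2) - (6)*(9)
= -64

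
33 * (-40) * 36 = -47520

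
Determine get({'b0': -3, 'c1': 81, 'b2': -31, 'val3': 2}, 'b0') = -3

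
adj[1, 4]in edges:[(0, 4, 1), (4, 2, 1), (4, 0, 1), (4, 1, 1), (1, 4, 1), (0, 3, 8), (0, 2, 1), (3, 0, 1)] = 1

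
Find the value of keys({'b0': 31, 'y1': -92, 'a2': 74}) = ['b0', 'y1', 'a2']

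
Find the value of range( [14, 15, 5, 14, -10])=25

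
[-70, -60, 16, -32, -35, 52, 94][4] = -35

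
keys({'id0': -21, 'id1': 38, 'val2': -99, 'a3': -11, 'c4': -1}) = ['id0', 'id1', 'val2', 'a3', 'c4']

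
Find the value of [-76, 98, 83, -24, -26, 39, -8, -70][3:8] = [-24, -26, 39, -8, -70]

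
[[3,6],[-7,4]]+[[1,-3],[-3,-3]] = [[4, 3], [-10, 1]]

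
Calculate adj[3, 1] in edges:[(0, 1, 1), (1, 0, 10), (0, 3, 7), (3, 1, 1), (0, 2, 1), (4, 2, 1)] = 1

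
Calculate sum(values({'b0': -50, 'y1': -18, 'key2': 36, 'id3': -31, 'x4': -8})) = (-50) + (-18) + 36 + (-31) + (-8)
= -71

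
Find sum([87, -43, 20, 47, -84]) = 27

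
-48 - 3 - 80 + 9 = -122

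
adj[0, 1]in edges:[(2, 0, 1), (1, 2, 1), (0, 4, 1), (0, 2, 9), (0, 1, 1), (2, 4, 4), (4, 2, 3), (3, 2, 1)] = 1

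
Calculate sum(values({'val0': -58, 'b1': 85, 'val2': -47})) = (-58) + 85 + (-47)
= -20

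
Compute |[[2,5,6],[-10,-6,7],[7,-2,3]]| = (1)*(2)*det([[-6, 7], [-2, 3]]) + (-1)*(5)*det([[-10, 7], [7, 3]]) + (1)*(6)*det([[-10, -6], [7, -2]])
= -8 + 395 + 372
= 759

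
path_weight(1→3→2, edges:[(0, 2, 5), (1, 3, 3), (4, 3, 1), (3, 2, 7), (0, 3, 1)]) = w(1→3)=3 + w(3→2)=7
= 10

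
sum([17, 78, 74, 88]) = 257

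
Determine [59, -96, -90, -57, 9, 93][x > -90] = [59, -57, 9, 93]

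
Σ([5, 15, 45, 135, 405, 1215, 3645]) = 5 + 15 + 45 + 135 + 405 + 1215 + 3645
= 5465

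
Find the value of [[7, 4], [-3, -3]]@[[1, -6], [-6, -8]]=C[0][0] = (7)*(1) + (4)*(-6) = -17
C[0][1] = (7)*(-6) + (4)*(-8) = -74
C[1][0] = (-3)*(1) + (-3)*(-6) = 15
C[1][1] = (-3)*(-6) + (-3)*(-8) = 42
= [[-17, -74], [15, 42]]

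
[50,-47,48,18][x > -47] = keep x where x > -47: 50✓, -47✗, 48✓, 18✓
= [50, 48, 18]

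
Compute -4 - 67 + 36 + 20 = -15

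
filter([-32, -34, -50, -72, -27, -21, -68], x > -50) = [-32, -34, -27, -21]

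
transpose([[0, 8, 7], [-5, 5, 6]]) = [[0, -5], [8, 5], [7, 6]]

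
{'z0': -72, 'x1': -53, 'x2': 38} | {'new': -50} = {'z0': -72, 'x1': -53, 'x2': 38, 'new': -50}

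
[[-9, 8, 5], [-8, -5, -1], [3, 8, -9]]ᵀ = [[-9, -8, 3], [8, -5, 8], [5, -1, -9]]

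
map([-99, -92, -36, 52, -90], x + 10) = [-89, -82, -26, 62, -80]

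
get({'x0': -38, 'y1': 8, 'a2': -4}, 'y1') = 8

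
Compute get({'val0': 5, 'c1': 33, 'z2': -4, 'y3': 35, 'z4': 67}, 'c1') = 33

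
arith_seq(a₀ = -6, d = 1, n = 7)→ a_0 = -6 + 0*1 = -6
a_1 = -6 + 1*1 = -5
a_2 = -6 + 2*1 = -4
...
= [-6, -5, -4, -3, -2, -1, 0]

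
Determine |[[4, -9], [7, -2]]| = 55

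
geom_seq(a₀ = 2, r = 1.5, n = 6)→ a_0 = 2*1.5^0 = 2.0
a_1 = 2*1.5^1 = 3.0
a_2 = 2*1.5^2 = 4.5
...
= [2.0, 3.0, 4.5, 6.75, 10.125, 15.1875]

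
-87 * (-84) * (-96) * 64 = -44900352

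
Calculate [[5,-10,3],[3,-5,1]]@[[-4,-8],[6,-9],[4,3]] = C[0][0] = (5)*(-4) + (-10)*(6) + (3)*(4) = -68
C[0][1] = (5)*(-8) + (-10)*(-9) + (3)*(3) = 59
C[1][0] = (3)*(-4) + (-5)*(6) + (1)*(4) = -38
C[1][1] = (3)*(-8) + (-5)*(-9) + (1)*(3) = 24
= [[-68, 59], [-38, 24]]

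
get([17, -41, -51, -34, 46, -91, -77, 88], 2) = -51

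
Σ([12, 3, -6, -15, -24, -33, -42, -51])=-156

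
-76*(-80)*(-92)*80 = -44748800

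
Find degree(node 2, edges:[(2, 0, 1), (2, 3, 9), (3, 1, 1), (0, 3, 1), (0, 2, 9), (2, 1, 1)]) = incident: (2,0), (2,3), (0,2), (2,1)
= 4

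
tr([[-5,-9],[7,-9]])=-14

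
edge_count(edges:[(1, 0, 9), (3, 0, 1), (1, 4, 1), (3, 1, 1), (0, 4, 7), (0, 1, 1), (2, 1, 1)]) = 7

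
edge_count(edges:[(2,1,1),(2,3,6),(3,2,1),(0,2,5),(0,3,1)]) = 5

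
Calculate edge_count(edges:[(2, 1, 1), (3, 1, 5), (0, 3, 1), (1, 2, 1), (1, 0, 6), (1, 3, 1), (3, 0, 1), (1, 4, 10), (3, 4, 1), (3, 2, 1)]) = 10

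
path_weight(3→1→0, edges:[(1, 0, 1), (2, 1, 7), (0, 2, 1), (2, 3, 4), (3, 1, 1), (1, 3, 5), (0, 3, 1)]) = 2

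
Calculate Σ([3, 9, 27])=39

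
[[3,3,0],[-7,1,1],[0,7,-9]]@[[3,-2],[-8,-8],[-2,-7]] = C[0][0] = (3)*(3) + (3)*(-8) + (0)*(-2) = -15
C[0][1] = (3)*(-2) + (3)*(-8) + (0)*(-7) = -30
C[1][0] = (-7)*(3) + (1)*(-8) + (1)*(-2) = -31
C[1][1] = (-7)*(-2) + (1)*(-8) + (1)*(-7) = -1
C[2][0] = (0)*(3) + (7)*(-8) + (-9)*(-2) = -38
C[2][1] = (0)*(-2) + (7)*(-8) + (-9)*(-7) = 7
= [[-15, -30], [-31, -1], [-38, 7]]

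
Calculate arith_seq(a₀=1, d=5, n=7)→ [1, 6, 11, 16, 21, 26, 31]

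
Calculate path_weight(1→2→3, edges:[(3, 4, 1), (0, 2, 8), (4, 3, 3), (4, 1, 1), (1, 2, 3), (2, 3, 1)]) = 4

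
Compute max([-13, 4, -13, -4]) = 4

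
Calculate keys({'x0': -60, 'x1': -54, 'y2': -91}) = ['x0', 'x1', 'y2']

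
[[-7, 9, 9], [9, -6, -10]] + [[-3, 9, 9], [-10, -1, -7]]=[[-10, 18, 18], [-1, -7, -17]]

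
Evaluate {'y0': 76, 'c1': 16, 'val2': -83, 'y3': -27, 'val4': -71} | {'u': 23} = {'y0': 76, 'c1': 16, 'val2': -83, 'y3': -27, 'val4': -71, 'u': 23}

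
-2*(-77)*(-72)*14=-155232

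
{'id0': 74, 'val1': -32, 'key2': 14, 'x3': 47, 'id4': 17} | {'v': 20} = {'id0': 74, 'val1': -32, 'key2': 14, 'x3': 47, 'id4': 17, 'v': 20}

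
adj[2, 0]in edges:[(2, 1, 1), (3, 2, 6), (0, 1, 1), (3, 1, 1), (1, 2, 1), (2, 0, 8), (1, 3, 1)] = 8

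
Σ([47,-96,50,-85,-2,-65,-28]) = -179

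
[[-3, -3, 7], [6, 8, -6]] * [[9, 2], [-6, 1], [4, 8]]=C[0][0] = (-3)*(9) + (-3)*(-6) + (7)*(4) = 19
C[0][1] = (-3)*(2) + (-3)*(1) + (7)*(8) = 47
C[1][0] = (6)*(9) + (8)*(-6) + (-6)*(4) = -18
C[1][1] = (6)*(2) + (8)*(1) + (-6)*(8) = -28
= [[19, 47], [-18, -28]]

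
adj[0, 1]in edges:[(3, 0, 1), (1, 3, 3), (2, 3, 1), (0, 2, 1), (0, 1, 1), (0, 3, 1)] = 1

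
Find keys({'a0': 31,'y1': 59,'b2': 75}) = ['a0', 'y1', 'b2']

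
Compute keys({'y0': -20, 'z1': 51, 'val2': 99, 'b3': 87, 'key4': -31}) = ['y0', 'z1', 'val2', 'b3', 'key4']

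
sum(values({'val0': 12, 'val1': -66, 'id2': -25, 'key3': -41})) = 12 + (-66) + (-25) + (-41)
= -120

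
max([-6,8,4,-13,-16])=8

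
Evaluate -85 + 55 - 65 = -95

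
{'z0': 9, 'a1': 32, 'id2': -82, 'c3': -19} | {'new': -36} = {'z0': 9, 'a1': 32, 'id2': -82, 'c3': -19, 'new': -36}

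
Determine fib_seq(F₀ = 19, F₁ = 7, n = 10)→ [19, 7, 26, 33, 59, 92, 151, 243, 394, 637]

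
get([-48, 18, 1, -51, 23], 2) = 1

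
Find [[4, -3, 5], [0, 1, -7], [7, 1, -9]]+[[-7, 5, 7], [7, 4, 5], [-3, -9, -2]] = [[-3, 2, 12], [7, 5, -2], [4, -8, -11]]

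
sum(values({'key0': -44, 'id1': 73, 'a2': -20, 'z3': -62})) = (-44) + 73 + (-20) + (-62)
= -53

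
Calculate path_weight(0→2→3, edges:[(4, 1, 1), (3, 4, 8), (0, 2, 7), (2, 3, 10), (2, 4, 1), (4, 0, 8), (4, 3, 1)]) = 17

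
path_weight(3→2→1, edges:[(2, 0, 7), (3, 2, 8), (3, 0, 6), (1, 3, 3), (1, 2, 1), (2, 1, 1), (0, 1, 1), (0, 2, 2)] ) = 9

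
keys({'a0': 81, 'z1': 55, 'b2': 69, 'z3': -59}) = ['a0', 'z1', 'b2', 'z3']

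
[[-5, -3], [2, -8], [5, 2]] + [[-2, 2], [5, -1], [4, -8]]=[[-7, -1], [7, -9], [9, -6]]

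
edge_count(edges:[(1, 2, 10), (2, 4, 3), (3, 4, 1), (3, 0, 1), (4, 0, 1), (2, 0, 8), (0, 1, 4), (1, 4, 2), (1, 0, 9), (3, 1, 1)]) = 10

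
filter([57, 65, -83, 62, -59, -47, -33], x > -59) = [57, 65, 62, -47, -33]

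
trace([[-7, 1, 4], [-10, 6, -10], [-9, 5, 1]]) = diagonal: (-7) + 6 + 1
= 0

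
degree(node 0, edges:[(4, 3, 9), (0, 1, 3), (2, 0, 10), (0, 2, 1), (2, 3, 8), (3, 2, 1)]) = 3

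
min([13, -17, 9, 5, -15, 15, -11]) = -17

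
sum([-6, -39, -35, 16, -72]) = (-6) + (-39) + (-35) + 16 + (-72)
= -136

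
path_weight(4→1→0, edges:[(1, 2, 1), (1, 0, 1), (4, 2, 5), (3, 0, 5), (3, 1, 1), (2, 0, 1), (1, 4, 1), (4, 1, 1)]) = 2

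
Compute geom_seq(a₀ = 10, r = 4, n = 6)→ [10, 40, 160, 640, 2560, 10240]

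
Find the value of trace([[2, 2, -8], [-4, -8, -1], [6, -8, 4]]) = diagonal: 2 + (-8) + 4
= -2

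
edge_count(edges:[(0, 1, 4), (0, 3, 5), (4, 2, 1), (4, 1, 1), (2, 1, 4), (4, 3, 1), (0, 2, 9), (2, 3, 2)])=8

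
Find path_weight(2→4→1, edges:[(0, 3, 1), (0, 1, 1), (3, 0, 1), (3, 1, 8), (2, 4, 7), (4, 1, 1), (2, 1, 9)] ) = 8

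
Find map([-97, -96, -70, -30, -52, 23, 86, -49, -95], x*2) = -97*2=-194, -96*2=-192, -70*2=-140, -30*2=-60, -52*2=-104, 23*2=46, 86*2=172, -49*2=-98, -95*2=-190
= [-194, -192, -140, -60, -104, 46, 172, -98, -190]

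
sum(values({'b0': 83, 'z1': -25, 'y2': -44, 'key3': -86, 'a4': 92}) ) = 20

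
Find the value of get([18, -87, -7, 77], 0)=18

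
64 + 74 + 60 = 198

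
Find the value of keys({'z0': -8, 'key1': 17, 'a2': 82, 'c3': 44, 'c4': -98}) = ['z0', 'key1', 'a2', 'c3', 'c4']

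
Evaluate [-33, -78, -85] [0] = -33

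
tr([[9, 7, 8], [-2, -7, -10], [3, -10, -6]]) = diagonal: 9 + (-7) + (-6)
= -4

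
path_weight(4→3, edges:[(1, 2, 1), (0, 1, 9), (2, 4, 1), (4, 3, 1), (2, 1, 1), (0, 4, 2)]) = 1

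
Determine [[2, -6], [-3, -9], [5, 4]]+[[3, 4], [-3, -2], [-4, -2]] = [[5, -2], [-6, -11], [1, 2]]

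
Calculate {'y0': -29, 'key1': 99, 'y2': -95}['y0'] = -29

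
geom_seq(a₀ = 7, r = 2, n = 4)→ a_0 = 7*2^0 = 7
a_1 = 7*2^1 = 14
a_2 = 7*2^2 = 28
...
= [7, 14, 28, 56]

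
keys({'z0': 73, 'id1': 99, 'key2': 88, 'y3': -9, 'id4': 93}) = ['z0', 'id1', 'key2', 'y3', 'id4']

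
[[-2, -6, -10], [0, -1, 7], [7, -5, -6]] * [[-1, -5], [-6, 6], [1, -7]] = C[0][0] = (-2)*(-1) + (-6)*(-6) + (-10)*(1) = 28
C[0][1] = (-2)*(-5) + (-6)*(6) + (-10)*(-7) = 44
C[1][0] = (0)*(-1) + (-1)*(-6) + (7)*(1) = 13
C[1][1] = (0)*(-5) + (-1)*(6) + (7)*(-7) = -55
C[2][0] = (7)*(-1) + (-5)*(-6) + (-6)*(1) = 17
C[2][1] = (7)*(-5) + (-5)*(6) + (-6)*(-7) = -23
= [[28, 44], [13, -55], [17, -23]]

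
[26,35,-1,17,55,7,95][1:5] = [35, -1, 17, 55]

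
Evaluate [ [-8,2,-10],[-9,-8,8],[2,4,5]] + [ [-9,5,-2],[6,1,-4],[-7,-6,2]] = [[-17, 7, -12], [-3, -7, 4], [-5, -2, 7]]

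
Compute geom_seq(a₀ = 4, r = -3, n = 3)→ [4, -12, 36]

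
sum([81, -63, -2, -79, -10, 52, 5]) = 81 + (-63) + (-2) + (-79) + (-10) + 52 + 5
= -16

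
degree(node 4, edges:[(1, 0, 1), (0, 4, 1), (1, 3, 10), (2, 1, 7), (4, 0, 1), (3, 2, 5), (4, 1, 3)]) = 3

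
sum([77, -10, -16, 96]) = 77 + (-10) + (-16) + 96
= 147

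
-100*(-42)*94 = 394800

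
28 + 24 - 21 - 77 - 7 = -53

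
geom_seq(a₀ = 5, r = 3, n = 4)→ a_0 = 5*3^0 = 5
a_1 = 5*3^1 = 15
a_2 = 5*3^2 = 45
...
= [5, 15, 45, 135]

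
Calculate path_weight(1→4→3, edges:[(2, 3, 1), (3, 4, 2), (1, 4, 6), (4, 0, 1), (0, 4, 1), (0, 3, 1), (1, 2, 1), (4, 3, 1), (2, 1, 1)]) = w(1→4)=6 + w(4→3)=1
= 7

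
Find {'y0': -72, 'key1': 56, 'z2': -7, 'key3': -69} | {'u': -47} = {'y0': -72, 'key1': 56, 'z2': -7, 'key3': -69, 'u': -47}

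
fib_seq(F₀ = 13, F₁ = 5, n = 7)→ F_2 = F_1 + F_0 = 18
F_3 = F_2 + F_1 = 23
F_4 = F_3 + F_2 = 41
...
= [13, 5, 18, 23, 41, 64, 105]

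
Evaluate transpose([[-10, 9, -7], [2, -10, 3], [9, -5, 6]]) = [[-10, 2, 9], [9, -10, -5], [-7, 3, 6]]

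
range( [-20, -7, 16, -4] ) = 36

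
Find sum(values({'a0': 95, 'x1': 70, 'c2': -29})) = 136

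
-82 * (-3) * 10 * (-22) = -54120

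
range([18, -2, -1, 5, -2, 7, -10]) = 28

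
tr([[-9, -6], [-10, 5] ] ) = -4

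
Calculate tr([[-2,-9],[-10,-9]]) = diagonal: (-2) + (-9)
= -11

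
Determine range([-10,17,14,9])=27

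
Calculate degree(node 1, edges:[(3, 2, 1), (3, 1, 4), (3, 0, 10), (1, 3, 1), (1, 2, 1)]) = incident: (3,1), (1,3), (1,2)
= 3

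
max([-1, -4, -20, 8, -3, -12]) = 8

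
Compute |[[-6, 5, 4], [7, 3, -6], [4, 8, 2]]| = (1)*(-6)*det([[3, -6], [8, 2]]) + (-1)*(5)*det([[7, -6], [4, 2]]) + (1)*(4)*det([[7, 3], [4, 8]])
= -324 + -190 + 176
= -338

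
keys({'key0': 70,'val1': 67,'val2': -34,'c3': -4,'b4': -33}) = ['key0', 'val1', 'val2', 'c3', 'b4']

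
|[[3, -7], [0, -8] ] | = (3)*(-8) - (-7)*(0)
= -24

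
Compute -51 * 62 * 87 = -275094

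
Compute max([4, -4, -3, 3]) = 4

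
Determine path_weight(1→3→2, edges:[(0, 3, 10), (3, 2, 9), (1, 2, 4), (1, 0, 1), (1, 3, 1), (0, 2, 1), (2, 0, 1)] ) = w(1→3)=1 + w(3→2)=9
= 10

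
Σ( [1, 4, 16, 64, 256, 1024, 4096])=5461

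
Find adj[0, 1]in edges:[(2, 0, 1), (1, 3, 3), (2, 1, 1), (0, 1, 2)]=2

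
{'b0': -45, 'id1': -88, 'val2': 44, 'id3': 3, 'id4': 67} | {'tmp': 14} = {'b0': -45, 'id1': -88, 'val2': 44, 'id3': 3, 'id4': 67, 'tmp': 14}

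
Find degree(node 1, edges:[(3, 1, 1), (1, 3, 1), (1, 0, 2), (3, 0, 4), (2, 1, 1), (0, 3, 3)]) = 4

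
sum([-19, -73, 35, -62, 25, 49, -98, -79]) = (-19) + (-73) + 35 + (-62) + 25 + 49 + (-98) + (-79)
= -222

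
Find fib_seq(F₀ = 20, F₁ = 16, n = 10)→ [20, 16, 36, 52, 88, 140, 228, 368, 596, 964]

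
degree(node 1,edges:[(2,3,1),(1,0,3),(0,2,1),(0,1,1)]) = incident: (1,0), (0,1)
= 2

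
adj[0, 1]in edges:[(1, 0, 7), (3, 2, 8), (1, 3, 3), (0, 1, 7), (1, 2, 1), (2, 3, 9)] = 7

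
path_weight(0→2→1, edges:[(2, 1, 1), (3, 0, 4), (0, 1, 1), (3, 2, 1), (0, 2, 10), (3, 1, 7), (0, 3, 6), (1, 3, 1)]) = 11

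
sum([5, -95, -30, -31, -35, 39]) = -147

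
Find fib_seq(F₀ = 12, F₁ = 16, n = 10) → [12, 16, 28, 44, 72, 116, 188, 304, 492, 796]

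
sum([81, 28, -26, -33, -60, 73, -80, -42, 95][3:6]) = slice → [-33, -60, 73]
(-33) + (-60) + 73
= -20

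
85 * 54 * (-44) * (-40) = 8078400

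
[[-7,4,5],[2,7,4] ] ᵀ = [[-7, 2], [4, 7], [5, 4]]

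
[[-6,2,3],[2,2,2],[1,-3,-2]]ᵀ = [[-6, 2, 1], [2, 2, -3], [3, 2, -2]]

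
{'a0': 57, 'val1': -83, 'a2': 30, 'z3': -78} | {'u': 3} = {'a0': 57, 'val1': -83, 'a2': 30, 'z3': -78, 'u': 3}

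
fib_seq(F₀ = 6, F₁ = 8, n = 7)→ [6, 8, 14, 22, 36, 58, 94]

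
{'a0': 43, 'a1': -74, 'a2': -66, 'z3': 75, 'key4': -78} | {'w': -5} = {'a0': 43, 'a1': -74, 'a2': -66, 'z3': 75, 'key4': -78, 'w': -5}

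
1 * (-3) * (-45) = 135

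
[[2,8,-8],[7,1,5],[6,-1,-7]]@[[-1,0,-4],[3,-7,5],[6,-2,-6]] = C[0][0] = (2)*(-1) + (8)*(3) + (-8)*(6) = -26
C[0][1] = (2)*(0) + (8)*(-7) + (-8)*(-2) = -40
C[0][2] = (2)*(-4) + (8)*(5) + (-8)*(-6) = 80
C[1][0] = (7)*(-1) + (1)*(3) + (5)*(6) = 26
C[1][1] = (7)*(0) + (1)*(-7) + (5)*(-2) = -17
C[1][2] = (7)*(-4) + (1)*(5) + (5)*(-6) = -53
... (3 more cells)
= [[-26, -40, 80], [26, -17, -53], [-51, 21, 13]]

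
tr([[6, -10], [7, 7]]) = diagonal: 6 + 7
= 13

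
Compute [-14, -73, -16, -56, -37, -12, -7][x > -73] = [-14, -16, -56, -37, -12, -7]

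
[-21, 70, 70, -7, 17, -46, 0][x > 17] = keep x where x > 17: -21✗, 70✓, 70✓, -7✗, 17✗, -46✗, 0✗
= [70, 70]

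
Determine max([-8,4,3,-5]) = 4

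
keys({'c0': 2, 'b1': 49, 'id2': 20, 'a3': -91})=['c0', 'b1', 'id2', 'a3']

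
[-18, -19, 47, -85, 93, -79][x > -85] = keep x where x > -85: -18✓, -19✓, 47✓, -85✗, 93✓, -79✓
= [-18, -19, 47, 93, -79]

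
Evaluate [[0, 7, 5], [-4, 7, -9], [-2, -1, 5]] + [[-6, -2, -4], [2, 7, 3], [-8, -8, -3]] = [[-6, 5, 1], [-2, 14, -6], [-10, -9, 2]]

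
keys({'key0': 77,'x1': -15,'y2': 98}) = ['key0', 'x1', 'y2']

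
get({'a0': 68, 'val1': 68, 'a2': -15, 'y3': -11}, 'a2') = -15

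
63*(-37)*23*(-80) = 4289040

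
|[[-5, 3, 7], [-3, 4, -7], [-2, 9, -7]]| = (1)*(-5)*det([[4, -7], [9, -7]]) + (-1)*(3)*det([[-3, -7], [-2, -7]]) + (1)*(7)*det([[-3, 4], [-2, 9]])
= -175 + -21 + -133
= -329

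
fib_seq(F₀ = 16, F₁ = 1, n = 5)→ F_2 = F_1 + F_0 = 17
F_3 = F_2 + F_1 = 18
F_4 = F_3 + F_2 = 35
= [16, 1, 17, 18, 35]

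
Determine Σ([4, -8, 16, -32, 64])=4 + -8 + 16 + -32 + 64
= 44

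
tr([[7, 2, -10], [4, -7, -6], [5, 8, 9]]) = diagonal: 7 + (-7) + 9
= 9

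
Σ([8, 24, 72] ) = 8 + 24 + 72
= 104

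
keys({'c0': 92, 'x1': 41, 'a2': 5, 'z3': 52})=['c0', 'x1', 'a2', 'z3']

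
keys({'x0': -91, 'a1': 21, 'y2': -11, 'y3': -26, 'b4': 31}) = ['x0', 'a1', 'y2', 'y3', 'b4']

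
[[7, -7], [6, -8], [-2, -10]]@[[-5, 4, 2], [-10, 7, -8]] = [[35, -21, 70], [50, -32, 76], [110, -78, 76]]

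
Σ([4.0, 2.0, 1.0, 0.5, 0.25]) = 7.75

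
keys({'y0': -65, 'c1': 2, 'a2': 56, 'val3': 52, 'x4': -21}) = ['y0', 'c1', 'a2', 'val3', 'x4']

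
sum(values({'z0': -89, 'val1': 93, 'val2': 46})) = 50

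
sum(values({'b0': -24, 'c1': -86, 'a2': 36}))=-74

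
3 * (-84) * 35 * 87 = -767340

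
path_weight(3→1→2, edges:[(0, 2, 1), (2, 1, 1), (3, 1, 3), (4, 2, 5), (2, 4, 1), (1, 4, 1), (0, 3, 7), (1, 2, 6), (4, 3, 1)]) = w(3→1)=3 + w(1→2)=6
= 9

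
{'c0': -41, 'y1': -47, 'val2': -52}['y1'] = -47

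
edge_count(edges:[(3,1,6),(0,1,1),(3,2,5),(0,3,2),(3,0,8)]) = 5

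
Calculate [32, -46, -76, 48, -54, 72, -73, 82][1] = -46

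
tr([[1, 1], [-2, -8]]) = -7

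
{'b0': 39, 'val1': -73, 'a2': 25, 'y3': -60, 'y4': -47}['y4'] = -47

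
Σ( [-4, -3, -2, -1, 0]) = (-4) + (-3) + (-2) + (-1) + 0
= -10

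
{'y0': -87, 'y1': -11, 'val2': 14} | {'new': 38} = {'y0': -87, 'y1': -11, 'val2': 14, 'new': 38}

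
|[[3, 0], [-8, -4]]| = (3)*(-4) - (0)*(-8)
= -12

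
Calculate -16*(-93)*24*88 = 3142656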